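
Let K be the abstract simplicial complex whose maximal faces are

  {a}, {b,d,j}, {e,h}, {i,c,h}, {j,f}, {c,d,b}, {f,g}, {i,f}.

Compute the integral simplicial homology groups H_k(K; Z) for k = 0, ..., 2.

H_0 ≅ Z^2,  H_1 ≅ Z,  H_2 = 0.

Fix the vertex order a < b < c < d < e < f < g < h < i < j and write every simplex with vertices in increasing order. Then dim K = 2 and the simplices of K are:

  0-simplices (10): a, b, c, d, e, f, g, h, i, j
  1-simplices (12): bc, bd, bj, cd, ch, ci, dj, eh, fg, fi, fj, hi
  2-simplices (3): bcd, bdj, chi

giving chain groups C_0 ≅ Z^10, C_1 ≅ Z^12, C_2 ≅ Z^3.

The boundary map ∂_1: C_1 → C_0 sends each edge [p,q] (with p < q) to q − p.
This gives a 10×12 integer matrix of rank 8; reducing to Smith normal form yields diagonal entries (1,1,1,1,1,1,1,1).

Boundary ∂_2: C_2 → C_1 sends each 2-simplex [p,q,r] to [q,r] − [p,r] + [p,q]. For instance
  ∂bdj = dj − bj + bd,
  ∂bcd = cd − bd + bc.
As a 12×3 matrix over Z this has rank 3, with invariant factors (1,1,1).

From H_k ≅ ker(∂_k) / im(∂_{k+1}) we obtain:

  H_0: rank C_0 − rank ∂_1 = 10 − 8 = 2, and the invariant factors of ∂_1 are all 1, so H_0 = Z^2.
  H_1: rank ker ∂_1 − rank ∂_2 = (12 − 8) − 3 = 1, and the invariant factors of ∂_2 are all 1, so H_1 = Z.
  H_2: rank ker ∂_2 − rank ∂_3 = (3 − 3) − 0 = 0, and there is no ∂_3, so H_2 = 0.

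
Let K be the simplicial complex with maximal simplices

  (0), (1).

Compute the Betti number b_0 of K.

Fix the vertex order 0 < 1 and write every simplex with vertices in increasing order. Then dim K = 0 and the simplices of K are:

  0-simplices (2): [0], [1]

Hence C_0 ≅ Z^2.

Reading off H_k = ker ∂_k / im ∂_{k+1}:

  H_0: rank C_0 − rank ∂_1 = 2 − 0 = 2, and there is no ∂_1, so H_0 = Z^2.

Hence the Betti numbers are b_0 = 2.

b_0 = 2.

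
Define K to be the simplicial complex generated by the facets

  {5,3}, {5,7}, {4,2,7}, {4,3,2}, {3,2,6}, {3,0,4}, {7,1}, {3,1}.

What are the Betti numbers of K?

b_0 = 1, b_1 = 2, b_2 = 0.

Order the vertices as 0 < 1 < 2 < 3 < 4 < 5 < 6 < 7. Listing each simplex with vertices in this order, K has dimension 2 with simplices:

  0-simplices (8): [0], [1], [2], [3], [4], [5], [6], [7]
  1-simplices (13): [0,3], [0,4], [1,3], [1,7], [2,3], [2,4], [2,6], [2,7], [3,4], [3,5], [3,6], [4,7], [5,7]
  2-simplices (4): [0,3,4], [2,3,4], [2,3,6], [2,4,7]

Hence C_0 ≅ Z^8, C_1 ≅ Z^13, C_2 ≅ Z^4.

Boundary ∂_1: C_1 → C_0 maps an edge to its endpoints' difference, ∂[p,q] = q − p.
The 8×13 boundary matrix has rank 7 and Smith normal form diag(1,1,1,1,1,1,1).

Boundary ∂_2: C_2 → C_1 sends each 2-simplex [p,q,r] to [q,r] − [p,r] + [p,q]. For instance
  ∂[0,3,4] = [3,4] − [0,4] + [0,3],
  ∂[2,3,6] = [3,6] − [2,6] + [2,3].
The 13×4 boundary matrix has rank 4 and Smith normal form diag(1,1,1,1).

From H_k ≅ ker(∂_k) / im(∂_{k+1}) we obtain:

  H_0: rank C_0 − rank ∂_1 = 8 − 7 = 1, and the invariant factors of ∂_1 are all 1, so H_0 ≅ Z.
  H_1: rank ker ∂_1 − rank ∂_2 = (13 − 7) − 4 = 2, and the invariant factors of ∂_2 are all 1, so H_1 ≅ Z^2.
  H_2: rank ker ∂_2 − rank ∂_3 = (4 − 4) − 0 = 0, and there is no ∂_3, so H_2 ≅ 0.

As a check, the Euler characteristic is 8 − 13 + 4 = -1, which agrees with 1 − 2 + 0 = -1.

Hence the Betti numbers are b_0 = 1, b_1 = 2, b_2 = 0.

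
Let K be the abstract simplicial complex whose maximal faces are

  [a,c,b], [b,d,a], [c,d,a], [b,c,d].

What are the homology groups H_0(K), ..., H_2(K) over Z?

Order the vertices as a < b < c < d. Listing each simplex with vertices in this order, K has dimension 2 with simplices:

  0-simplices (4): a, b, c, d
  1-simplices (6): ab, ac, ad, bc, bd, cd
  2-simplices (4): abc, abd, acd, bcd

so the chain groups are C_0 ≅ Z^4, C_1 ≅ Z^6, C_2 ≅ Z^4.

Boundary ∂_1: C_1 → C_0 is given by ∂[p,q] = [q] − [p]. For instance
  ∂bd = d − b.
As a 4×6 matrix over Z this has rank 3, with invariant factors (1,1,1).

Boundary ∂_2: C_2 → C_1 maps a triangle to the signed sum of its edges. For instance
  ∂bcd = cd − bd + bc,
  ∂acd = cd − ad + ac.
As a 6×4 matrix over Z this has rank 3, with invariant factors (1,1,1).

Now H_k = ker ∂_k / im ∂_{k+1}, so:

  H_0: rank C_0 − rank ∂_1 = 4 − 3 = 1, and the invariant factors of ∂_1 are all 1, so H_0 = Z.
  H_1: rank ker ∂_1 − rank ∂_2 = (6 − 3) − 3 = 0, and the invariant factors of ∂_2 are all 1, so H_1 = 0.
  H_2: rank ker ∂_2 − rank ∂_3 = (4 − 3) − 0 = 1, and there is no ∂_3, so H_2 = Z.

As a check, the Euler characteristic is 4 − 6 + 4 = 2, which agrees with 1 − 0 + 1 = 2.

H_0 = Z,  H_1 = 0,  H_2 = Z.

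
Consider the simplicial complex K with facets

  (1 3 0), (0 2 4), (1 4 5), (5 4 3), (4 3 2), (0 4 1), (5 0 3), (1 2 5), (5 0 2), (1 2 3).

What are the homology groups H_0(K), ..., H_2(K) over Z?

Order the vertices as 0 < 1 < 2 < 3 < 4 < 5. Listing each simplex with vertices in this order, K has dimension 2 with simplices:

  0-simplices (6): [0], [1], [2], [3], [4], [5]
  1-simplices (15): [0,1], [0,2], [0,3], [0,4], [0,5], [1,2], [1,3], [1,4], [1,5], [2,3], [2,4], [2,5], [3,4], [3,5], [4,5]
  2-simplices (10): [0,1,3], [0,1,4], [0,2,4], [0,2,5], [0,3,5], [1,2,3], [1,2,5], [1,4,5], [2,3,4], [3,4,5]

so the chain groups are C_0 ≅ Z^6, C_1 ≅ Z^15, C_2 ≅ Z^10.

Boundary ∂_1: C_1 → C_0 sends each edge [p,q] (with p < q) to q − p. For instance
  ∂[1,5] = [5] − [1].
This gives a 6×15 integer matrix of rank 5; reducing to Smith normal form yields diagonal entries (1,1,1,1,1).

Boundary ∂_2: C_2 → C_1 maps a triangle to the signed sum of its edges. For instance
  ∂[0,2,5] = [2,5] − [0,5] + [0,2],
  ∂[2,3,4] = [3,4] − [2,4] + [2,3].
This gives a 15×10 integer matrix of rank 10; reducing to Smith normal form yields diagonal entries (1,1,1,1,1,1,1,1,1,2).

Now H_k = ker ∂_k / im ∂_{k+1}, so:

  H_0: rank C_0 − rank ∂_1 = 6 − 5 = 1, and the invariant factors of ∂_1 are all 1, so H_0 ≅ Z.
  H_1: rank ker ∂_1 − rank ∂_2 = (15 − 5) − 10 = 0, and ∂_2 has invariant factor 2 > 1, so H_1 ≅ Z/2.
  H_2: rank ker ∂_2 − rank ∂_3 = (10 − 10) − 0 = 0, and there is no ∂_3, so H_2 ≅ 0.

As a check, the Euler characteristic is 6 − 15 + 10 = 1, which agrees with 1 − 0 + 0 = 1.

H_0 = Z,  H_1 = Z/2,  H_2 = 0.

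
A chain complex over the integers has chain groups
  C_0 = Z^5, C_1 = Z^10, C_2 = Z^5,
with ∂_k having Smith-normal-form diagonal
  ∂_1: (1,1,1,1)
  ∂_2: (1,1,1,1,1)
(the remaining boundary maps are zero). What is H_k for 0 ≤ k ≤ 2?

H_0: b_0 = 5 − 0 − 4 = 1; torsion from ∂_1 factors > 1: none. So H_0 = Z.
H_1: b_1 = 10 − 4 − 5 = 1; torsion from ∂_2 factors > 1: none. So H_1 = Z.
H_2: b_2 = 5 − 5 − 0 = 0; torsion from ∂_3 factors > 1: none. So H_2 = 0.

H_0 = Z,  H_1 = Z,  H_2 = 0.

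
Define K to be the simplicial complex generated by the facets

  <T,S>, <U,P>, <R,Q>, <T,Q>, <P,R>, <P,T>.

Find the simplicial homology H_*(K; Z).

Order the vertices as P < Q < R < S < T < U. Listing each simplex with vertices in this order, K has dimension 1 with simplices:

  0-simplices (6): P, Q, R, S, T, U
  1-simplices (6): PR, PT, PU, QR, QT, ST

giving chain groups C_0 ≅ Z^6, C_1 ≅ Z^6.

∂_1: C_1 → C_0 sends each edge [p,q] (with p < q) to q − p. For instance
  ∂QT = T − Q.
The 6×6 boundary matrix has rank 5 and Smith normal form diag(1,1,1,1,1).

Now H_k = ker ∂_k / im ∂_{k+1}, so:

  H_0: rank C_0 − rank ∂_1 = 6 − 5 = 1, and the invariant factors of ∂_1 are all 1, so H_0 ≅ Z.
  H_1: rank ker ∂_1 − rank ∂_2 = (6 − 5) − 0 = 1, and there is no ∂_2, so H_1 ≅ Z.

H_0 ≅ Z,  H_1 ≅ Z.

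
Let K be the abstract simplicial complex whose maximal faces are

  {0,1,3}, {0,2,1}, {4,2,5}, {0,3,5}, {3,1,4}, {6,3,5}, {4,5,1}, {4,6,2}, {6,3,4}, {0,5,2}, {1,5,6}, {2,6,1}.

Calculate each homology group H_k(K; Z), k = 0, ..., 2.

H_0 = Z,  H_1 = Z/2Z,  H_2 = 0.

Fix the vertex order 0 < 1 < 2 < 3 < 4 < 5 < 6 and write every simplex with vertices in increasing order. Then dim K = 2 and the simplices of K are:

  0-simplices (7): [0], [1], [2], [3], [4], [5], [6]
  1-simplices (18): [0,1], [0,2], [0,3], [0,5], [1,2], [1,3], [1,4], [1,5], [1,6], [2,4], [2,5], [2,6], [3,4], [3,5], [3,6], [4,5], [4,6], [5,6]
  2-simplices (12): [0,1,2], [0,1,3], [0,2,5], [0,3,5], [1,2,6], [1,3,4], [1,4,5], [1,5,6], [2,4,5], [2,4,6], [3,4,6], [3,5,6]

so the chain groups are C_0 ≅ Z^7, C_1 ≅ Z^18, C_2 ≅ Z^12.

∂_1: C_1 → C_0 sends each edge [p,q] (with p < q) to q − p.
This gives a 7×18 integer matrix of rank 6; reducing to Smith normal form yields diagonal entries (1,1,1,1,1,1).

The boundary map ∂_2: C_2 → C_1 maps a triangle to the signed sum of its edges. For instance
  ∂[0,2,5] = [2,5] − [0,5] + [0,2],
  ∂[1,5,6] = [5,6] − [1,6] + [1,5].
The resulting 18×12 matrix has rank 12, and its Smith normal form has invariant factors (1,1,1,1,1,1,1,1,1,1,1,2).

Computing H_k = (kernel of ∂_k) / (image of ∂_{k+1}):

  H_0: rank C_0 − rank ∂_1 = 7 − 6 = 1, and the invariant factors of ∂_1 are all 1, so H_0 = Z.
  H_1: rank ker ∂_1 − rank ∂_2 = (18 − 6) − 12 = 0, and ∂_2 has invariant factor 2 > 1, so H_1 = Z/2Z.
  H_2: rank ker ∂_2 − rank ∂_3 = (12 − 12) − 0 = 0, and there is no ∂_3, so H_2 = 0.

As a check, the Euler characteristic is 7 − 18 + 12 = 1, which agrees with 1 − 0 + 0 = 1.
(K is a triangulation of the real projective plane RP^2.)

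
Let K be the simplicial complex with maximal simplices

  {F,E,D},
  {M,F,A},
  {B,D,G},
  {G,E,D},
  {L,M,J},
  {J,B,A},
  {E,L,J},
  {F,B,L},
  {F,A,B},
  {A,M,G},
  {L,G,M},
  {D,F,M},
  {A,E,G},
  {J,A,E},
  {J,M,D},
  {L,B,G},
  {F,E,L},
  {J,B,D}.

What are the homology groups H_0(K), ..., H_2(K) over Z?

Order the vertices as A < B < D < E < F < G < J < L < M. Listing each simplex with vertices in this order, K has dimension 2 with simplices:

  0-simplices (9): A, B, D, E, F, G, J, L, M
  1-simplices (27): AB, AE, AF, AG, AJ, AM, BD, BF, BG, BJ, BL, DE, DF, DG, DJ, DM, EF, EG, EJ, EL, FL, FM, GL, GM, JL, JM, LM
  2-simplices (18): ABF, ABJ, AEG, AEJ, AFM, AGM, BDG, BDJ, BFL, BGL, DEF, DEG, DFM, DJM, EFL, EJL, GLM, JLM

giving chain groups C_0 ≅ Z^9, C_1 ≅ Z^27, C_2 ≅ Z^18.

The boundary map ∂_1: C_1 → C_0 maps an edge to its endpoints' difference, ∂[p,q] = q − p.
The 9×27 boundary matrix has rank 8 and Smith normal form diag(1,1,1,1,1,1,1,1).

Boundary ∂_2: C_2 → C_1 sends each 2-simplex [p,q,r] to [q,r] − [p,r] + [p,q]. For instance
  ∂AEG = EG − AG + AE,
  ∂DEF = EF − DF + DE.
The 27×18 boundary matrix has rank 17 and Smith normal form diag(1,1,1,1,1,1,1,1,1,1,1,1,1,1,1,1,1).

Computing H_k = (kernel of ∂_k) / (image of ∂_{k+1}):

  H_0: rank C_0 − rank ∂_1 = 9 − 8 = 1, and the invariant factors of ∂_1 are all 1, so H_0 ≅ Z.
  H_1: rank ker ∂_1 − rank ∂_2 = (27 − 8) − 17 = 2, and the invariant factors of ∂_2 are all 1, so H_1 ≅ Z^2.
  H_2: rank ker ∂_2 − rank ∂_3 = (18 − 17) − 0 = 1, and there is no ∂_3, so H_2 ≅ Z.

H_0 = Z,  H_1 = Z^2,  H_2 = Z.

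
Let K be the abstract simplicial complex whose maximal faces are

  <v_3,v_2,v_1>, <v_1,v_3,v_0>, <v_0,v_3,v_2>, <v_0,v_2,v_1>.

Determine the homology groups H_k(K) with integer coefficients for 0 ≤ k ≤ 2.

Order the vertices as v_0 < v_1 < v_2 < v_3. Listing each simplex with vertices in this order, K has dimension 2 with simplices:

  0-simplices (4): [v_0], [v_1], [v_2], [v_3]
  1-simplices (6): [v_0,v_1], [v_0,v_2], [v_0,v_3], [v_1,v_2], [v_1,v_3], [v_2,v_3]
  2-simplices (4): [v_0,v_1,v_2], [v_0,v_1,v_3], [v_0,v_2,v_3], [v_1,v_2,v_3]

so the chain groups are C_0 ≅ Z^4, C_1 ≅ Z^6, C_2 ≅ Z^4.

The boundary map ∂_1: C_1 → C_0 sends each edge [p,q] (with p < q) to q − p. For instance
  ∂[v_0,v_1] = [v_1] − [v_0].
The 4×6 boundary matrix has rank 3 and Smith normal form diag(1,1,1).

The boundary map ∂_2: C_2 → C_1 acts by ∂[p,q,r] = [q,r] − [p,r] + [p,q]. For instance
  ∂[v_0,v_1,v_2] = [v_1,v_2] − [v_0,v_2] + [v_0,v_1],
  ∂[v_0,v_1,v_3] = [v_1,v_3] − [v_0,v_3] + [v_0,v_1].
The resulting 6×4 matrix has rank 3, and its Smith normal form has invariant factors (1,1,1).

Reading off H_k = ker ∂_k / im ∂_{k+1}:

  H_0: rank C_0 − rank ∂_1 = 4 − 3 = 1, and the invariant factors of ∂_1 are all 1, so H_0 = Z.
  H_1: rank ker ∂_1 − rank ∂_2 = (6 − 3) − 3 = 0, and the invariant factors of ∂_2 are all 1, so H_1 = 0.
  H_2: rank ker ∂_2 − rank ∂_3 = (4 − 3) − 0 = 1, and there is no ∂_3, so H_2 = Z.

H_0 ≅ Z,  H_1 = 0,  H_2 ≅ Z.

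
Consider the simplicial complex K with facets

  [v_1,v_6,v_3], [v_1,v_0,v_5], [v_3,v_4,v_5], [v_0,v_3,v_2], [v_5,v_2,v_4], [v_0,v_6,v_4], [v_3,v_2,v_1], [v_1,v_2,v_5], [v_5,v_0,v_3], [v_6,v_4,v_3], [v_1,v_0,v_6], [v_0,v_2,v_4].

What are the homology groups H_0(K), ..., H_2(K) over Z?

H_0 ≅ Z,  H_1 ≅ Z/2,  H_2 = 0.

K has 7 vertices, 18 edges, 12 triangles.
rank ∂_0 = 0, rank ∂_1 = 6 ⇒ b_0 = 7 − 0 − 6 = 1; all invariant factors of ∂_1 are 1 so no torsion. So H_0 ≅ Z.
rank ∂_1 = 6, rank ∂_2 = 12 ⇒ b_1 = 18 − 6 − 12 = 0; ∂_2 has invariant factor(s) [2] giving torsion. So H_1 ≅ Z/2.
rank ∂_2 = 12, rank ∂_3 = 0 ⇒ b_2 = 12 − 12 − 0 = 0. So H_2 ≅ 0.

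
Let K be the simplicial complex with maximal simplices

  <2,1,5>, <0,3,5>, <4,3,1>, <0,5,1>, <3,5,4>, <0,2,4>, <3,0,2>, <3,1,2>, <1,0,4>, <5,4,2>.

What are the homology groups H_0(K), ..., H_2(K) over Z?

H_0 = Z,  H_1 = Z/2Z,  H_2 = 0.

Take the total order 0 < 1 < 2 < 3 < 4 < 5 on the vertex set. Then K (dimension 2) consists of the simplices:

  0-simplices (6): [0], [1], [2], [3], [4], [5]
  1-simplices (15): [0,1], [0,2], [0,3], [0,4], [0,5], [1,2], [1,3], [1,4], [1,5], [2,3], [2,4], [2,5], [3,4], [3,5], [4,5]
  2-simplices (10): [0,1,4], [0,1,5], [0,2,3], [0,2,4], [0,3,5], [1,2,3], [1,2,5], [1,3,4], [2,4,5], [3,4,5]

so the chain groups are C_0 ≅ Z^6, C_1 ≅ Z^15, C_2 ≅ Z^10.

The boundary map ∂_1: C_1 → C_0 sends each edge [p,q] (with p < q) to q − p. For instance
  ∂[1,5] = [5] − [1].
As a 6×15 matrix over Z this has rank 5, with invariant factors (1,1,1,1,1).

Boundary ∂_2: C_2 → C_1 sends each 2-simplex [p,q,r] to [q,r] − [p,r] + [p,q]. For instance
  ∂[0,2,4] = [2,4] − [0,4] + [0,2],
  ∂[0,1,5] = [1,5] − [0,5] + [0,1].
The resulting 15×10 matrix has rank 10, and its Smith normal form has invariant factors (1,1,1,1,1,1,1,1,1,2).

Now H_k = ker ∂_k / im ∂_{k+1}, so:

  H_0: rank C_0 − rank ∂_1 = 6 − 5 = 1, and the invariant factors of ∂_1 are all 1, so H_0 ≅ Z.
  H_1: rank ker ∂_1 − rank ∂_2 = (15 − 5) − 10 = 0, and ∂_2 has invariant factor 2 > 1, so H_1 ≅ Z/2Z.
  H_2: rank ker ∂_2 − rank ∂_3 = (10 − 10) − 0 = 0, and there is no ∂_3, so H_2 ≅ 0.

As a check, the Euler characteristic is 6 − 15 + 10 = 1, which agrees with 1 − 0 + 0 = 1.
(K is a triangulation of the real projective plane RP^2.)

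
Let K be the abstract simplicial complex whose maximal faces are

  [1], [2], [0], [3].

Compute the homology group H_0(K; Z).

Take the total order 0 < 1 < 2 < 3 on the vertex set. Then K (dimension 0) consists of the simplices:

  0-simplices (4): [0], [1], [2], [3]

so the chain groups are C_0 ≅ Z^4.

Reading off H_k = ker ∂_k / im ∂_{k+1}:

  H_0: rank C_0 − rank ∂_1 = 4 − 0 = 4, and there is no ∂_1, so H_0 ≅ Z^4.

H_0 = Z^4.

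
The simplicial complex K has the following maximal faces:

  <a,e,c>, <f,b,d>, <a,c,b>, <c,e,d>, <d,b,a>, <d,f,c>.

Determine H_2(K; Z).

H_2 = 0.

Fix the vertex order a < b < c < d < e < f and write every simplex with vertices in increasing order. Then dim K = 2 and the simplices of K are:

  0-simplices (6): a, b, c, d, e, f
  1-simplices (12): ab, ac, ad, ae, bc, bd, bf, cd, ce, cf, de, df
  2-simplices (6): abc, abd, ace, bdf, cde, cdf

giving chain groups C_0 ≅ Z^6, C_1 ≅ Z^12, C_2 ≅ Z^6.

Boundary ∂_1: C_1 → C_0 is given by ∂[p,q] = [q] − [p]. For instance
  ∂bf = f − b.
This gives a 6×12 integer matrix of rank 5; reducing to Smith normal form yields diagonal entries (1,1,1,1,1).

Boundary ∂_2: C_2 → C_1 acts by ∂[p,q,r] = [q,r] − [p,r] + [p,q]. For instance
  ∂ace = ce − ae + ac,
  ∂abd = bd − ad + ab.
This gives a 12×6 integer matrix of rank 6; reducing to Smith normal form yields diagonal entries (1,1,1,1,1,1).

Reading off H_k = ker ∂_k / im ∂_{k+1}:

  H_2: rank ker ∂_2 − rank ∂_3 = (6 − 6) − 0 = 0, and there is no ∂_3, so H_2 = 0.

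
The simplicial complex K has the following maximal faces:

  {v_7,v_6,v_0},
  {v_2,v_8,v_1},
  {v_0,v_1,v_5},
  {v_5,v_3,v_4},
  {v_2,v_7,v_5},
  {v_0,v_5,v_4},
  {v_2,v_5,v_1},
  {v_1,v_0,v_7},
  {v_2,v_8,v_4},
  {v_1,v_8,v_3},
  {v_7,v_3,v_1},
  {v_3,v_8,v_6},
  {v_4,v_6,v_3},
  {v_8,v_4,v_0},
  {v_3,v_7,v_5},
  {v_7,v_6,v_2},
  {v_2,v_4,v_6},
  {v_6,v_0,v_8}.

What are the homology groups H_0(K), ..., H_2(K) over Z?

H_0 = Z,  H_1 = Z × Z/2,  H_2 = 0.

Fix the vertex order v_0 < v_1 < v_2 < v_3 < v_4 < v_5 < v_6 < v_7 < v_8 and write every simplex with vertices in increasing order. Then dim K = 2 and the simplices of K are:

  0-simplices (9): [v_0], [v_1], [v_2], [v_3], [v_4], [v_5], [v_6], [v_7], [v_8]
  1-simplices (27): (27 of them)
  2-simplices (18): (18 of them)

giving chain groups C_0 ≅ Z^9, C_1 ≅ Z^27, C_2 ≅ Z^18.

Boundary ∂_1: C_1 → C_0 is given by ∂[p,q] = [q] − [p]. For instance
  ∂[v_4,v_5] = [v_5] − [v_4].
As a 9×27 matrix over Z this has rank 8, with invariant factors (1,1,1,1,1,1,1,1).

The boundary map ∂_2: C_2 → C_1 acts by ∂[p,q,r] = [q,r] − [p,r] + [p,q]. For instance
  ∂[v_0,v_1,v_7] = [v_1,v_7] − [v_0,v_7] + [v_0,v_1],
  ∂[v_2,v_5,v_7] = [v_5,v_7] − [v_2,v_7] + [v_2,v_5].
The resulting 27×18 matrix has rank 18, and its Smith normal form has invariant factors (1,1,1,1,1,1,1,1,1,1,1,1,1,1,1,1,1,2).

Reading off H_k = ker ∂_k / im ∂_{k+1}:

  H_0: rank C_0 − rank ∂_1 = 9 − 8 = 1, and the invariant factors of ∂_1 are all 1, so H_0 ≅ Z.
  H_1: rank ker ∂_1 − rank ∂_2 = (27 − 8) − 18 = 1, and ∂_2 has invariant factor 2 > 1, so H_1 ≅ Z × Z/2.
  H_2: rank ker ∂_2 − rank ∂_3 = (18 − 18) − 0 = 0, and there is no ∂_3, so H_2 ≅ 0.

(K is a triangulation of the Klein bottle.)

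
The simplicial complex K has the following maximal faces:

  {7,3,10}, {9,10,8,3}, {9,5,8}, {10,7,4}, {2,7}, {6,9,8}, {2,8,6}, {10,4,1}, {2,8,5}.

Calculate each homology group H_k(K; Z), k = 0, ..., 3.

Order the vertices as 1 < 2 < 3 < 4 < 5 < 6 < 7 < 8 < 9 < 10. Listing each simplex with vertices in this order, K has dimension 3 with simplices:

  0-simplices (10): [1], [2], [3], [4], [5], [6], [7], [8], [9], [10]
  1-simplices (20): [1,4], [1,10], [2,5], [2,6], [2,7], [2,8], [3,7], [3,8], [3,9], [3,10], [4,7], [4,10], [5,8], [5,9], [6,8], [6,9], [7,10], [8,9], [8,10], [9,10]
  2-simplices (11): [1,4,10], [2,5,8], [2,6,8], [3,7,10], [3,8,9], [3,8,10], [3,9,10], [4,7,10], [5,8,9], [6,8,9], [8,9,10]
  3-simplices (1): [3,8,9,10]

Hence C_0 ≅ Z^10, C_1 ≅ Z^20, C_2 ≅ Z^11, C_3 ≅ Z^1.

∂_1: C_1 → C_0 maps an edge to its endpoints' difference, ∂[p,q] = q − p. For instance
  ∂[5,9] = [9] − [5].
This gives a 10×20 integer matrix of rank 9; reducing to Smith normal form yields diagonal entries (1,1,1,1,1,1,1,1,1).

∂_2: C_2 → C_1 sends each 2-simplex [p,q,r] to [q,r] − [p,r] + [p,q]. For instance
  ∂[4,7,10] = [7,10] − [4,10] + [4,7],
  ∂[2,5,8] = [5,8] − [2,8] + [2,5].
As a 20×11 matrix over Z this has rank 10, with invariant factors (1,1,1,1,1,1,1,1,1,1).

∂_3: C_3 → C_2 sends each 3-simplex σ to the alternating sum Σ_i (−1)^i (σ with its i-th vertex removed). For instance
  ∂[3,8,9,10] = [8,9,10] − [3,9,10] + [3,8,10] − [3,8,9].
This gives a 11×1 integer matrix of rank 1; reducing to Smith normal form yields diagonal entries (1).

Reading off H_k = ker ∂_k / im ∂_{k+1}:

  H_0: rank C_0 − rank ∂_1 = 10 − 9 = 1, and the invariant factors of ∂_1 are all 1, so H_0 ≅ Z.
  H_1: rank ker ∂_1 − rank ∂_2 = (20 − 9) − 10 = 1, and the invariant factors of ∂_2 are all 1, so H_1 ≅ Z.
  H_2: rank ker ∂_2 − rank ∂_3 = (11 − 10) − 1 = 0, and the invariant factors of ∂_3 are all 1, so H_2 ≅ 0.
  H_3: rank ker ∂_3 − rank ∂_4 = (1 − 1) − 0 = 0, and there is no ∂_4, so H_3 ≅ 0.

H_0 = Z,  H_1 = Z,  H_2 = 0,  H_3 = 0.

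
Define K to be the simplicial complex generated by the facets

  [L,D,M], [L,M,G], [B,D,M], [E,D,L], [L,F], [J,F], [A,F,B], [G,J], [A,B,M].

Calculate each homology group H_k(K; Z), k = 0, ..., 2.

Fix the vertex order A < B < D < E < F < G < J < L < M and write every simplex with vertices in increasing order. Then dim K = 2 and the simplices of K are:

  0-simplices (9): A, B, D, E, F, G, J, L, M
  1-simplices (16): AB, AF, AM, BD, BF, BM, DE, DL, DM, EL, FJ, FL, GJ, GL, GM, LM
  2-simplices (6): ABF, ABM, BDM, DEL, DLM, GLM

giving chain groups C_0 ≅ Z^9, C_1 ≅ Z^16, C_2 ≅ Z^6.

The boundary map ∂_1: C_1 → C_0 sends each edge [p,q] (with p < q) to q − p. For instance
  ∂BD = D − B.
The 9×16 boundary matrix has rank 8 and Smith normal form diag(1,1,1,1,1,1,1,1).

The boundary map ∂_2: C_2 → C_1 acts by ∂[p,q,r] = [q,r] − [p,r] + [p,q]. For instance
  ∂DLM = LM − DM + DL,
  ∂BDM = DM − BM + BD.
This gives a 16×6 integer matrix of rank 6; reducing to Smith normal form yields diagonal entries (1,1,1,1,1,1).

Computing H_k = (kernel of ∂_k) / (image of ∂_{k+1}):

  H_0: rank C_0 − rank ∂_1 = 9 − 8 = 1, and the invariant factors of ∂_1 are all 1, so H_0 = Z.
  H_1: rank ker ∂_1 − rank ∂_2 = (16 − 8) − 6 = 2, and the invariant factors of ∂_2 are all 1, so H_1 = Z^2.
  H_2: rank ker ∂_2 − rank ∂_3 = (6 − 6) − 0 = 0, and there is no ∂_3, so H_2 = 0.

H_0 = Z,  H_1 = Z^2,  H_2 = 0.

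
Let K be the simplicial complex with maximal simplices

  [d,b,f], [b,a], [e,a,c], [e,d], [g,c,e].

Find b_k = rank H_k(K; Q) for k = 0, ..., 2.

Fix the vertex order a < b < c < d < e < f < g and write every simplex with vertices in increasing order. Then dim K = 2 and the simplices of K are:

  0-simplices (7): a, b, c, d, e, f, g
  1-simplices (10): ab, ac, ae, bd, bf, ce, cg, de, df, eg
  2-simplices (3): ace, bdf, ceg

giving chain groups C_0 ≅ Z^7, C_1 ≅ Z^10, C_2 ≅ Z^3.

Boundary ∂_1: C_1 → C_0 sends each edge [p,q] (with p < q) to q − p.
As a 7×10 matrix over Z this has rank 6, with invariant factors (1,1,1,1,1,1).

The boundary map ∂_2: C_2 → C_1 sends each 2-simplex [p,q,r] to [q,r] − [p,r] + [p,q]. For instance
  ∂bdf = df − bf + bd,
  ∂ace = ce − ae + ac.
The 10×3 boundary matrix has rank 3 and Smith normal form diag(1,1,1).

Now H_k = ker ∂_k / im ∂_{k+1}, so:

  H_0: rank C_0 − rank ∂_1 = 7 − 6 = 1, and the invariant factors of ∂_1 are all 1, so H_0 = Z.
  H_1: rank ker ∂_1 − rank ∂_2 = (10 − 6) − 3 = 1, and the invariant factors of ∂_2 are all 1, so H_1 = Z.
  H_2: rank ker ∂_2 − rank ∂_3 = (3 − 3) − 0 = 0, and there is no ∂_3, so H_2 = 0.

Hence the Betti numbers are b_0 = 1, b_1 = 1, b_2 = 0.

b_0 = 1, b_1 = 1, b_2 = 0.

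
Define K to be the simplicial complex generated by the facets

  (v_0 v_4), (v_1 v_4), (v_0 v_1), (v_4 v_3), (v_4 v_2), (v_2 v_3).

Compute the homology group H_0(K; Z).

H_0 ≅ Z.

Fix the vertex order v_0 < v_1 < v_2 < v_3 < v_4 and write every simplex with vertices in increasing order. Then dim K = 1 and the simplices of K are:

  0-simplices (5): [v_0], [v_1], [v_2], [v_3], [v_4]
  1-simplices (6): [v_0,v_1], [v_0,v_4], [v_1,v_4], [v_2,v_3], [v_2,v_4], [v_3,v_4]

Hence C_0 ≅ Z^5, C_1 ≅ Z^6.

∂_1: C_1 → C_0 maps an edge to its endpoints' difference, ∂[p,q] = q − p.
The resulting 5×6 matrix has rank 4, and its Smith normal form has invariant factors (1,1,1,1).

Reading off H_k = ker ∂_k / im ∂_{k+1}:

  H_0: rank C_0 − rank ∂_1 = 5 − 4 = 1, and the invariant factors of ∂_1 are all 1, so H_0 = Z.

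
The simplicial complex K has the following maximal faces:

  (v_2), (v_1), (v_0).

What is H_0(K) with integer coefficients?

We work with the vertex ordering v_0 < v_1 < v_2. The simplices of K, each written with vertices in increasing order, are:

  0-simplices (3): [v_0], [v_1], [v_2]

giving chain groups C_0 ≅ Z^3.

Now H_k = ker ∂_k / im ∂_{k+1}, so:

  H_0: rank C_0 − rank ∂_1 = 3 − 0 = 3, and there is no ∂_1, so H_0 = Z^3.

H_0 = Z^3.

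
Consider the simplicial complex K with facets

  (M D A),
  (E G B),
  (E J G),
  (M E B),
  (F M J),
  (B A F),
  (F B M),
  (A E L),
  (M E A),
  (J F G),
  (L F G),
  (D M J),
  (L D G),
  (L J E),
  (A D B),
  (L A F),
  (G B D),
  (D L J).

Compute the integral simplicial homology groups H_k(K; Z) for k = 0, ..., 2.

Take the total order A < B < D < E < F < G < J < L < M on the vertex set. Then K (dimension 2) consists of the simplices:

  0-simplices (9): A, B, D, E, F, G, J, L, M
  1-simplices (27): AB, AD, AE, AF, AL, AM, BD, BE, BF, BG, BM, DG, DJ, DL, DM, EG, EJ, EL, EM, FG, FJ, FL, FM, GJ, GL, JL, JM
  2-simplices (18): ABD, ABF, ADM, AEL, AEM, AFL, BDG, BEG, BEM, BFM, DGL, DJL, DJM, EGJ, EJL, FGJ, FGL, FJM

giving chain groups C_0 ≅ Z^9, C_1 ≅ Z^27, C_2 ≅ Z^18.

The boundary map ∂_1: C_1 → C_0 is given by ∂[p,q] = [q] − [p]. For instance
  ∂FJ = J − F.
As a 9×27 matrix over Z this has rank 8, with invariant factors (1,1,1,1,1,1,1,1).

∂_2: C_2 → C_1 sends each 2-simplex [p,q,r] to [q,r] − [p,r] + [p,q]. For instance
  ∂DJL = JL − DL + DJ,
  ∂FGL = GL − FL + FG.
This gives a 27×18 integer matrix of rank 18; reducing to Smith normal form yields diagonal entries (1,1,1,1,1,1,1,1,1,1,1,1,1,1,1,1,1,2).

Reading off H_k = ker ∂_k / im ∂_{k+1}:

  H_0: rank C_0 − rank ∂_1 = 9 − 8 = 1, and the invariant factors of ∂_1 are all 1, so H_0 ≅ Z.
  H_1: rank ker ∂_1 − rank ∂_2 = (27 − 8) − 18 = 1, and ∂_2 has invariant factor 2 > 1, so H_1 ≅ Z ⊕ Z_2.
  H_2: rank ker ∂_2 − rank ∂_3 = (18 − 18) − 0 = 0, and there is no ∂_3, so H_2 ≅ 0.

As a check, the Euler characteristic is 9 − 27 + 18 = 0, which agrees with 1 − 1 + 0 = 0.

H_0 ≅ Z,  H_1 ≅ Z ⊕ Z_2,  H_2 = 0.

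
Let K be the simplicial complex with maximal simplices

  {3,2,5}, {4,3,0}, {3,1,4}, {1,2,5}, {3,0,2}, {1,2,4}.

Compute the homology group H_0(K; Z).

H_0 = Z.

Order the vertices as 0 < 1 < 2 < 3 < 4 < 5. Listing each simplex with vertices in this order, K has dimension 2 with simplices:

  0-simplices (6): [0], [1], [2], [3], [4], [5]
  1-simplices (12): [0,2], [0,3], [0,4], [1,2], [1,3], [1,4], [1,5], [2,3], [2,4], [2,5], [3,4], [3,5]
  2-simplices (6): [0,2,3], [0,3,4], [1,2,4], [1,2,5], [1,3,4], [2,3,5]

Hence C_0 ≅ Z^6, C_1 ≅ Z^12, C_2 ≅ Z^6.

Boundary ∂_1: C_1 → C_0 is given by ∂[p,q] = [q] − [p].
The 6×12 boundary matrix has rank 5 and Smith normal form diag(1,1,1,1,1).

Boundary ∂_2: C_2 → C_1 sends each 2-simplex [p,q,r] to [q,r] − [p,r] + [p,q]. For instance
  ∂[1,2,4] = [2,4] − [1,4] + [1,2],
  ∂[1,3,4] = [3,4] − [1,4] + [1,3].
As a 12×6 matrix over Z this has rank 6, with invariant factors (1,1,1,1,1,1).

Computing H_k = (kernel of ∂_k) / (image of ∂_{k+1}):

  H_0: rank C_0 − rank ∂_1 = 6 − 5 = 1, and the invariant factors of ∂_1 are all 1, so H_0 = Z.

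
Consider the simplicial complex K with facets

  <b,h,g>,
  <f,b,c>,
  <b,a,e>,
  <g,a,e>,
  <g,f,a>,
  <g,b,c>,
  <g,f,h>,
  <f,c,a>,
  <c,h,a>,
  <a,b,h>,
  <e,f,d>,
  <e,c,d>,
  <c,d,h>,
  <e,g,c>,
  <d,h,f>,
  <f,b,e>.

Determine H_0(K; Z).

Order the vertices as a < b < c < d < e < f < g < h. Listing each simplex with vertices in this order, K has dimension 2 with simplices:

  0-simplices (8): a, b, c, d, e, f, g, h
  1-simplices (24): ab, ac, ae, af, ag, ah, bc, be, bf, bg, bh, cd, ce, cf, cg, ch, de, df, dh, ef, eg, fg, fh, gh
  2-simplices (16): abe, abh, acf, ach, aeg, afg, bcf, bcg, bef, bgh, cde, cdh, ceg, def, dfh, fgh

Hence C_0 ≅ Z^8, C_1 ≅ Z^24, C_2 ≅ Z^16.

∂_1: C_1 → C_0 maps an edge to its endpoints' difference, ∂[p,q] = q − p. For instance
  ∂bh = h − b.
As a 8×24 matrix over Z this has rank 7, with invariant factors (1,1,1,1,1,1,1).

∂_2: C_2 → C_1 acts by ∂[p,q,r] = [q,r] − [p,r] + [p,q]. For instance
  ∂dfh = fh − dh + df,
  ∂afg = fg − ag + af.
The resulting 24×16 matrix has rank 15, and its Smith normal form has invariant factors (1,1,1,1,1,1,1,1,1,1,1,1,1,1,1).

Computing H_k = (kernel of ∂_k) / (image of ∂_{k+1}):

  H_0: rank C_0 − rank ∂_1 = 8 − 7 = 1, and the invariant factors of ∂_1 are all 1, so H_0 ≅ Z.

H_0 ≅ Z.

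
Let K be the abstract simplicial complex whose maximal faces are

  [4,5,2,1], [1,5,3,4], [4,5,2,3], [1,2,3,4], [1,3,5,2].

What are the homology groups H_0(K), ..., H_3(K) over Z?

Order the vertices as 1 < 2 < 3 < 4 < 5. Listing each simplex with vertices in this order, K has dimension 3 with simplices:

  0-simplices (5): [1], [2], [3], [4], [5]
  1-simplices (10): [1,2], [1,3], [1,4], [1,5], [2,3], [2,4], [2,5], [3,4], [3,5], [4,5]
  2-simplices (10): [1,2,3], [1,2,4], [1,2,5], [1,3,4], [1,3,5], [1,4,5], [2,3,4], [2,3,5], [2,4,5], [3,4,5]
  3-simplices (5): [1,2,3,4], [1,2,3,5], [1,2,4,5], [1,3,4,5], [2,3,4,5]

so the chain groups are C_0 ≅ Z^5, C_1 ≅ Z^10, C_2 ≅ Z^10, C_3 ≅ Z^5.

The boundary map ∂_1: C_1 → C_0 sends each edge [p,q] (with p < q) to q − p.
As a 5×10 matrix over Z this has rank 4, with invariant factors (1,1,1,1).

∂_2: C_2 → C_1 maps a triangle to the signed sum of its edges. For instance
  ∂[1,2,4] = [2,4] − [1,4] + [1,2],
  ∂[1,2,3] = [2,3] − [1,3] + [1,2].
The 10×10 boundary matrix has rank 6 and Smith normal form diag(1,1,1,1,1,1).

Boundary ∂_3: C_3 → C_2 sends each 3-simplex σ to the alternating sum Σ_i (−1)^i (σ with its i-th vertex removed). For instance
  ∂[1,2,4,5] = [2,4,5] − [1,4,5] + [1,2,5] − [1,2,4],
  ∂[2,3,4,5] = [3,4,5] − [2,4,5] + [2,3,5] − [2,3,4].
The resulting 10×5 matrix has rank 4, and its Smith normal form has invariant factors (1,1,1,1).

Now H_k = ker ∂_k / im ∂_{k+1}, so:

  H_0: rank C_0 − rank ∂_1 = 5 − 4 = 1, and the invariant factors of ∂_1 are all 1, so H_0 ≅ Z.
  H_1: rank ker ∂_1 − rank ∂_2 = (10 − 4) − 6 = 0, and the invariant factors of ∂_2 are all 1, so H_1 ≅ 0.
  H_2: rank ker ∂_2 − rank ∂_3 = (10 − 6) − 4 = 0, and the invariant factors of ∂_3 are all 1, so H_2 ≅ 0.
  H_3: rank ker ∂_3 − rank ∂_4 = (5 − 4) − 0 = 1, and there is no ∂_4, so H_3 ≅ Z.

H_0 ≅ Z,  H_1 = 0,  H_2 = 0,  H_3 ≅ Z.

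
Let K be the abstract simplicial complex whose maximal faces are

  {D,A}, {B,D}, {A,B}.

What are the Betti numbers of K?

Take the total order A < B < D on the vertex set. Then K (dimension 1) consists of the simplices:

  0-simplices (3): A, B, D
  1-simplices (3): AB, AD, BD

Hence C_0 ≅ Z^3, C_1 ≅ Z^3.

The boundary map ∂_1: C_1 → C_0 is given by ∂[p,q] = [q] − [p]. For instance
  ∂BD = D − B.
The 3×3 boundary matrix has rank 2 and Smith normal form diag(1,1).

Now H_k = ker ∂_k / im ∂_{k+1}, so:

  H_0: rank C_0 − rank ∂_1 = 3 − 2 = 1, and the invariant factors of ∂_1 are all 1, so H_0 = Z.
  H_1: rank ker ∂_1 − rank ∂_2 = (3 − 2) − 0 = 1, and there is no ∂_2, so H_1 = Z.

As a check, the Euler characteristic is 3 − 3 = 0, which agrees with 1 − 1 = 0.

Hence the Betti numbers are b_0 = 1, b_1 = 1.

b_0 = 1, b_1 = 1.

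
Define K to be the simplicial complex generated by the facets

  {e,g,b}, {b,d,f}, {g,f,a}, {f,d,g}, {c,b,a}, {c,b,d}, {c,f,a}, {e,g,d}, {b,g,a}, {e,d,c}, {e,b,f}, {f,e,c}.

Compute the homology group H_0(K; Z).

K has 7 vertices, 18 edges, 12 triangles.
rank ∂_0 = 0, rank ∂_1 = 6 ⇒ b_0 = 7 − 0 − 6 = 1; all invariant factors of ∂_1 are 1 so no torsion. So H_0 = Z.

H_0 ≅ Z.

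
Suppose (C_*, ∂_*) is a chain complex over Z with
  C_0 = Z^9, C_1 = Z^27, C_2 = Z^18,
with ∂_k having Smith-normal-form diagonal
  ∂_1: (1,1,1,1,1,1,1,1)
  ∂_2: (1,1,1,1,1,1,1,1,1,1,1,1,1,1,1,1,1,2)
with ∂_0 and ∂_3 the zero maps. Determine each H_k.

H_0 = Z,  H_1 = Z × Z/2,  H_2 = 0.

H_0: b_0 = 9 − 0 − 8 = 1; torsion from ∂_1 factors > 1: none. So H_0 = Z.
H_1: b_1 = 27 − 8 − 18 = 1; torsion from ∂_2 factors > 1: [2]. So H_1 = Z × Z/2.
H_2: b_2 = 18 − 18 − 0 = 0; torsion from ∂_3 factors > 1: none. So H_2 = 0.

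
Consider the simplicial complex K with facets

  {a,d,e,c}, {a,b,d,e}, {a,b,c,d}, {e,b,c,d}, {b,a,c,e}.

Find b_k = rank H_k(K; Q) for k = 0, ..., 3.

b_0 = 1, b_1 = 0, b_2 = 0, b_3 = 1.

Take the total order a < b < c < d < e on the vertex set. Then K (dimension 3) consists of the simplices:

  0-simplices (5): a, b, c, d, e
  1-simplices (10): ab, ac, ad, ae, bc, bd, be, cd, ce, de
  2-simplices (10): abc, abd, abe, acd, ace, ade, bcd, bce, bde, cde
  3-simplices (5): abcd, abce, abde, acde, bcde

so the chain groups are C_0 ≅ Z^5, C_1 ≅ Z^10, C_2 ≅ Z^10, C_3 ≅ Z^5.

∂_1: C_1 → C_0 maps an edge to its endpoints' difference, ∂[p,q] = q − p.
The resulting 5×10 matrix has rank 4, and its Smith normal form has invariant factors (1,1,1,1).

∂_2: C_2 → C_1 sends each 2-simplex [p,q,r] to [q,r] − [p,r] + [p,q]. For instance
  ∂ace = ce − ae + ac,
  ∂bcd = cd − bd + bc.
This gives a 10×10 integer matrix of rank 6; reducing to Smith normal form yields diagonal entries (1,1,1,1,1,1).

Boundary ∂_3: C_3 → C_2 sends each 3-simplex σ to the alternating sum Σ_i (−1)^i (σ with its i-th vertex removed). For instance
  ∂acde = cde − ade + ace − acd,
  ∂bcde = cde − bde + bce − bcd.
The 10×5 boundary matrix has rank 4 and Smith normal form diag(1,1,1,1).

Reading off H_k = ker ∂_k / im ∂_{k+1}:

  H_0: rank C_0 − rank ∂_1 = 5 − 4 = 1, and the invariant factors of ∂_1 are all 1, so H_0 = Z.
  H_1: rank ker ∂_1 − rank ∂_2 = (10 − 4) − 6 = 0, and the invariant factors of ∂_2 are all 1, so H_1 = 0.
  H_2: rank ker ∂_2 − rank ∂_3 = (10 − 6) − 4 = 0, and the invariant factors of ∂_3 are all 1, so H_2 = 0.
  H_3: rank ker ∂_3 − rank ∂_4 = (5 − 4) − 0 = 1, and there is no ∂_4, so H_3 = Z.

As a check, the Euler characteristic is 5 − 10 + 10 − 5 = 0, which agrees with 1 − 0 + 0 − 1 = 0.
(K is a triangulation of the 3-sphere S^3.)

Hence the Betti numbers are b_0 = 1, b_1 = 0, b_2 = 0, b_3 = 1.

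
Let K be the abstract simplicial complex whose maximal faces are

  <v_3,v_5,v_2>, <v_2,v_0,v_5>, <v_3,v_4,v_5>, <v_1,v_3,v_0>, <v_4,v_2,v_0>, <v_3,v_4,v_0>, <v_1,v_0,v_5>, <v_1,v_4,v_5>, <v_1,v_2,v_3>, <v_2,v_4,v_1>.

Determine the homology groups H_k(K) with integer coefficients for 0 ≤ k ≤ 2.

We work with the vertex ordering v_0 < v_1 < v_2 < v_3 < v_4 < v_5. The simplices of K, each written with vertices in increasing order, are:

  0-simplices (6): [v_0], [v_1], [v_2], [v_3], [v_4], [v_5]
  1-simplices (15): (15 of them)
  2-simplices (10): [v_0,v_1,v_3], [v_0,v_1,v_5], [v_0,v_2,v_4], [v_0,v_2,v_5], [v_0,v_3,v_4], [v_1,v_2,v_3], [v_1,v_2,v_4], [v_1,v_4,v_5], [v_2,v_3,v_5], [v_3,v_4,v_5]

Hence C_0 ≅ Z^6, C_1 ≅ Z^15, C_2 ≅ Z^10.

The boundary map ∂_1: C_1 → C_0 maps an edge to its endpoints' difference, ∂[p,q] = q − p. For instance
  ∂[v_0,v_4] = [v_4] − [v_0].
This gives a 6×15 integer matrix of rank 5; reducing to Smith normal form yields diagonal entries (1,1,1,1,1).

Boundary ∂_2: C_2 → C_1 maps a triangle to the signed sum of its edges. For instance
  ∂[v_0,v_2,v_4] = [v_2,v_4] − [v_0,v_4] + [v_0,v_2],
  ∂[v_0,v_2,v_5] = [v_2,v_5] − [v_0,v_5] + [v_0,v_2].
The 15×10 boundary matrix has rank 10 and Smith normal form diag(1,1,1,1,1,1,1,1,1,2).

Now H_k = ker ∂_k / im ∂_{k+1}, so:

  H_0: rank C_0 − rank ∂_1 = 6 − 5 = 1, and the invariant factors of ∂_1 are all 1, so H_0 = Z.
  H_1: rank ker ∂_1 − rank ∂_2 = (15 − 5) − 10 = 0, and ∂_2 has invariant factor 2 > 1, so H_1 = Z/2Z.
  H_2: rank ker ∂_2 − rank ∂_3 = (10 − 10) − 0 = 0, and there is no ∂_3, so H_2 = 0.

As a check, the Euler characteristic is 6 − 15 + 10 = 1, which agrees with 1 − 0 + 0 = 1.
(K is a triangulation of the real projective plane RP^2.)

H_0 ≅ Z,  H_1 ≅ Z/2Z,  H_2 = 0.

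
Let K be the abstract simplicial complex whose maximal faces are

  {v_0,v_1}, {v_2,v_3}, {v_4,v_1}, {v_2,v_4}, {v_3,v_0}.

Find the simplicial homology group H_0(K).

H_0 ≅ Z.

K has 5 vertices, 5 edges.
rank ∂_0 = 0, rank ∂_1 = 4 ⇒ b_0 = 5 − 0 − 4 = 1; all invariant factors of ∂_1 are 1 so no torsion. So H_0 ≅ Z.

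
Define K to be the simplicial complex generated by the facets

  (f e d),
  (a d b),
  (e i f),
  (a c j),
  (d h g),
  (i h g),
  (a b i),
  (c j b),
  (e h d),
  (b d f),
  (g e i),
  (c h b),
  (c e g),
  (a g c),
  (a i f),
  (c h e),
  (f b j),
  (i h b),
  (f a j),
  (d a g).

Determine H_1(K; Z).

H_1 = Z ⊕ Z/2.

Fix the vertex order a < b < c < d < e < f < g < h < i < j and write every simplex with vertices in increasing order. Then dim K = 2 and the simplices of K are:

  0-simplices (10): a, b, c, d, e, f, g, h, i, j
  1-simplices (30): ab, ac, ad, af, ag, ai, aj, bc, bd, bf, bh, bi, bj, ce, cg, ch, cj, de, df, dg, dh, ef, eg, eh, ei, fi, fj, gh, gi, hi
  2-simplices (20): abd, abi, acg, acj, adg, afi, afj, bch, bcj, bdf, bfj, bhi, ceg, ceh, def, deh, dgh, efi, egi, ghi

Hence C_0 ≅ Z^10, C_1 ≅ Z^30, C_2 ≅ Z^20.

Boundary ∂_1: C_1 → C_0 maps an edge to its endpoints' difference, ∂[p,q] = q − p. For instance
  ∂ef = f − e.
This gives a 10×30 integer matrix of rank 9; reducing to Smith normal form yields diagonal entries (1,1,1,1,1,1,1,1,1).

∂_2: C_2 → C_1 acts by ∂[p,q,r] = [q,r] − [p,r] + [p,q]. For instance
  ∂bdf = df − bf + bd,
  ∂abd = bd − ad + ab.
This gives a 30×20 integer matrix of rank 20; reducing to Smith normal form yields diagonal entries (1,1,1,1,1,1,1,1,1,1,1,1,1,1,1,1,1,1,1,2).

Now H_k = ker ∂_k / im ∂_{k+1}, so:

  H_1: rank ker ∂_1 − rank ∂_2 = (30 − 9) − 20 = 1, and ∂_2 has invariant factor 2 > 1, so H_1 = Z ⊕ Z/2.

(K is a triangulation of the Klein bottle.)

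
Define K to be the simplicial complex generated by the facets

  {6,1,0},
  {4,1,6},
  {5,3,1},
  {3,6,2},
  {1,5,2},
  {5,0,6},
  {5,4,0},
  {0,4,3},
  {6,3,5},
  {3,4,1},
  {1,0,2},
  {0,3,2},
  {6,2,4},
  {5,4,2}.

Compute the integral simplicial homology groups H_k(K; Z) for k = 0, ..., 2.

H_0 = Z,  H_1 = Z^2,  H_2 = Z.

Take the total order 0 < 1 < 2 < 3 < 4 < 5 < 6 on the vertex set. Then K (dimension 2) consists of the simplices:

  0-simplices (7): [0], [1], [2], [3], [4], [5], [6]
  1-simplices (21): [0,1], [0,2], [0,3], [0,4], [0,5], [0,6], [1,2], [1,3], [1,4], [1,5], [1,6], [2,3], [2,4], [2,5], [2,6], [3,4], [3,5], [3,6], [4,5], [4,6], [5,6]
  2-simplices (14): [0,1,2], [0,1,6], [0,2,3], [0,3,4], [0,4,5], [0,5,6], [1,2,5], [1,3,4], [1,3,5], [1,4,6], [2,3,6], [2,4,5], [2,4,6], [3,5,6]

giving chain groups C_0 ≅ Z^7, C_1 ≅ Z^21, C_2 ≅ Z^14.

The boundary map ∂_1: C_1 → C_0 sends each edge [p,q] (with p < q) to q − p. For instance
  ∂[1,2] = [2] − [1].
The resulting 7×21 matrix has rank 6, and its Smith normal form has invariant factors (1,1,1,1,1,1).

The boundary map ∂_2: C_2 → C_1 maps a triangle to the signed sum of its edges. For instance
  ∂[1,2,5] = [2,5] − [1,5] + [1,2],
  ∂[3,5,6] = [5,6] − [3,6] + [3,5].
The resulting 21×14 matrix has rank 13, and its Smith normal form has invariant factors (1,1,1,1,1,1,1,1,1,1,1,1,1).

From H_k ≅ ker(∂_k) / im(∂_{k+1}) we obtain:

  H_0: rank C_0 − rank ∂_1 = 7 − 6 = 1, and the invariant factors of ∂_1 are all 1, so H_0 ≅ Z.
  H_1: rank ker ∂_1 − rank ∂_2 = (21 − 6) − 13 = 2, and the invariant factors of ∂_2 are all 1, so H_1 ≅ Z^2.
  H_2: rank ker ∂_2 − rank ∂_3 = (14 − 13) − 0 = 1, and there is no ∂_3, so H_2 ≅ Z.

As a check, the Euler characteristic is 7 − 21 + 14 = 0, which agrees with 1 − 2 + 1 = 0.
(K is a triangulation of the torus T^2.)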